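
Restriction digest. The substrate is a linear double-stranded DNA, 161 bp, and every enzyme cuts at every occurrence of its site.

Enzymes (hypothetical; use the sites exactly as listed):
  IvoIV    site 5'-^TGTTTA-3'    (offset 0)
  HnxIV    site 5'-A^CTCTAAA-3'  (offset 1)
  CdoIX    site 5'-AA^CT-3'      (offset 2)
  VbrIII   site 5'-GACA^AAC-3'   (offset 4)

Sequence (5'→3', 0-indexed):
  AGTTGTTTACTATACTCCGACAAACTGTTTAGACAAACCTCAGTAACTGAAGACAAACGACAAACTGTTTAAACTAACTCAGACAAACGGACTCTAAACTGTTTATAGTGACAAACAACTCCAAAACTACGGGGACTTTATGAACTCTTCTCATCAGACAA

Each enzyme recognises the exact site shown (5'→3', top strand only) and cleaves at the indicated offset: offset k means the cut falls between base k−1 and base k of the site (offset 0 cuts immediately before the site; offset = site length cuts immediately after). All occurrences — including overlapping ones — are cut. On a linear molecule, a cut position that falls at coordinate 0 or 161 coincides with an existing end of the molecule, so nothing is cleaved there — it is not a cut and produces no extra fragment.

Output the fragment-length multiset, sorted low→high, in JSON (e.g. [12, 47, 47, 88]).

[1,1,1,2,2,3,4,5,6,7,7,8,8,8,9,10,11,14,17,18,19]

Site scan:
  IvoIV (TGTTTA, off=0): starts [3, 25, 65, 99] → cuts [3, 25, 65, 99]
  HnxIV (ACTCTAAA, off=1): starts [90] → cuts [91]
  CdoIX (AACT, off=2): starts [22, 44, 62, 71, 75, 96, 116, 124, 142] → cuts [24, 46, 64, 73, 77, 98, 118, 126, 144]
  VbrIII (GACAAAC, off=4): starts [18, 31, 51, 58, 81, 109] → cuts [22, 35, 55, 62, 85, 113]

All cut coordinates (distinct, sorted): [3, 22, 24, 25, 35, 46, 55, 62, 64, 65, 73, 77, 85, 91, 98, 99, 113, 118, 126, 144]

Fragment lengths:
  [0,3): 3 bp
  [3,22): 19 bp
  [22,24): 2 bp
  [24,25): 1 bp
  [25,35): 10 bp
  [35,46): 11 bp
  [46,55): 9 bp
  [55,62): 7 bp
  [62,64): 2 bp
  [64,65): 1 bp
  [65,73): 8 bp
  [73,77): 4 bp
  [77,85): 8 bp
  [85,91): 6 bp
  [91,98): 7 bp
  [98,99): 1 bp
  [99,113): 14 bp
  [113,118): 5 bp
  [118,126): 8 bp
  [126,144): 18 bp
  [144,161): 17 bp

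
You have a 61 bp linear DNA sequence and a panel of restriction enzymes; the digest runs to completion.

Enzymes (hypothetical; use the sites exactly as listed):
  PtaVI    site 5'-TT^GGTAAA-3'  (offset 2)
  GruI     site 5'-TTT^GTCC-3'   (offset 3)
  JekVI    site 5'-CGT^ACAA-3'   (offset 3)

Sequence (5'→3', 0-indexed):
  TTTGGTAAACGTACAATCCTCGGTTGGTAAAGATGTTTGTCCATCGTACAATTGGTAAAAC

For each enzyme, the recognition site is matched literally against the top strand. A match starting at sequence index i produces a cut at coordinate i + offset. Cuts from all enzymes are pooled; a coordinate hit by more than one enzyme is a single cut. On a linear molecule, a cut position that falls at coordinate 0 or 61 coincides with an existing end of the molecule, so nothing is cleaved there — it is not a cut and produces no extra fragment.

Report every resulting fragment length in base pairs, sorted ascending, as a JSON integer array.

[3,6,8,9,9,13,13]

Scan for sites:
  PtaVI (TTGGTAAA, off=2): starts [1, 23, 51] → cuts [3, 25, 53]
  GruI (TTTGTCC, off=3): starts [35] → cuts [38]
  JekVI (CGTACAA, off=3): starts [9, 44] → cuts [12, 47]

Pooled cuts: [3, 12, 25, 38, 47, 53]

Fragments:
  [0,3): 3 bp
  [3,12): 9 bp
  [12,25): 13 bp
  [25,38): 13 bp
  [38,47): 9 bp
  [47,53): 6 bp
  [53,61): 8 bp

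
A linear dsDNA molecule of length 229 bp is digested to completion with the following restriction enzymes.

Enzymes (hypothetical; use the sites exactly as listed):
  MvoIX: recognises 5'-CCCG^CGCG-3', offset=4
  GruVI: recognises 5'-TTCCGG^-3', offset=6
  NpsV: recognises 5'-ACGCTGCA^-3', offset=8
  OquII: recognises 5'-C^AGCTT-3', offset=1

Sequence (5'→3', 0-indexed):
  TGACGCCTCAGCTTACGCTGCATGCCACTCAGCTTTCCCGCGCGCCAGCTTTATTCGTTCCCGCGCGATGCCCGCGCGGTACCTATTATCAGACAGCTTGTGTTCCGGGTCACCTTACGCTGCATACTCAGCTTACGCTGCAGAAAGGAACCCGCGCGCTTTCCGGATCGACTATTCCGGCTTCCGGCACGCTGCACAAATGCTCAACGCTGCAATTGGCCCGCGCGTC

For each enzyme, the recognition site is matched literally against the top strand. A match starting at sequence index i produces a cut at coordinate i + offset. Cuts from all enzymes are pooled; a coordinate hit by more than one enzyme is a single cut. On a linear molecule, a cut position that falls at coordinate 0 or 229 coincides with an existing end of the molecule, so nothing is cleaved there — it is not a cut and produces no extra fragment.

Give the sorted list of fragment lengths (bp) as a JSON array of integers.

Scan for sites:
  MvoIX (CCCGCGCG, off=4): starts [36, 59, 70, 150, 219] → cuts [40, 63, 74, 154, 223]
  GruVI (TTCCGG, off=6): starts [102, 160, 174, 181] → cuts [108, 166, 180, 187]
  NpsV (ACGCTGCA, off=8): starts [14, 116, 134, 188, 206] → cuts [22, 124, 142, 196, 214]
  OquII (CAGCTT, off=1): starts [8, 29, 45, 93, 128] → cuts [9, 30, 46, 94, 129]

All cut coordinates (distinct, sorted): [9, 22, 30, 40, 46, 63, 74, 94, 108, 124, 129, 142, 154, 166, 180, 187, 196, 214, 223]

Fragments:
  [0,9): 9 bp
  [9,22): 13 bp
  [22,30): 8 bp
  [30,40): 10 bp
  [40,46): 6 bp
  [46,63): 17 bp
  [63,74): 11 bp
  [74,94): 20 bp
  [94,108): 14 bp
  [108,124): 16 bp
  [124,129): 5 bp
  [129,142): 13 bp
  [142,154): 12 bp
  [154,166): 12 bp
  [166,180): 14 bp
  [180,187): 7 bp
  [187,196): 9 bp
  [196,214): 18 bp
  [214,223): 9 bp
  [223,229): 6 bp

[5,6,6,7,8,9,9,9,10,11,12,12,13,13,14,14,16,17,18,20]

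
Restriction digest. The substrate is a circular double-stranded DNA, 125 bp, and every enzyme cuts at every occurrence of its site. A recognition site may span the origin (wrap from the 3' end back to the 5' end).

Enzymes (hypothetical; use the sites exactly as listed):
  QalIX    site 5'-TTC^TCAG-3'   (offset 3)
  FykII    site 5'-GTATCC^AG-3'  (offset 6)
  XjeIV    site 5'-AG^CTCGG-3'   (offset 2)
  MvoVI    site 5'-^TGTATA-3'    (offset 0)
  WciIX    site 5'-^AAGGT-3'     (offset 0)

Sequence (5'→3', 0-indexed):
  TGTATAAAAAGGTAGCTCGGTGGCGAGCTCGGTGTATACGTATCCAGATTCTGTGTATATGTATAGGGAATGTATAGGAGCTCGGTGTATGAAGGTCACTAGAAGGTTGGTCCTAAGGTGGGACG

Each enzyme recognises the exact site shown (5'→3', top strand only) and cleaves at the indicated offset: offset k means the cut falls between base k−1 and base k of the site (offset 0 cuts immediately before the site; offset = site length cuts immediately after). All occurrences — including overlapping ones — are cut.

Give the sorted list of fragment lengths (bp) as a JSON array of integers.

Site scan:
  QalIX (TTCTCAG, off=3): no sites
  FykII (GTATCCAG, off=6): starts [39] → cuts [45]
  XjeIV (AGCTCGG, off=2): starts [13, 25, 78] → cuts [15, 27, 80]
  MvoVI (TGTATA, off=0): starts [0, 32, 53, 59, 70] → cuts [0, 32, 53, 59, 70]
  WciIX (AAGGT, off=0): starts [8, 91, 102, 114] → cuts [8, 91, 102, 114]

All cut coordinates (distinct, sorted): [0, 8, 15, 27, 32, 45, 53, 59, 70, 80, 91, 102, 114]

Fragment lengths:
  0→8: 8 bp
  8→15: 7 bp
  15→27: 12 bp
  27→32: 5 bp
  32→45: 13 bp
  45→53: 8 bp
  53→59: 6 bp
  59→70: 11 bp
  70→80: 10 bp
  80→91: 11 bp
  91→102: 11 bp
  102→114: 12 bp
  114→0 (wrap): 125-114+0 = 11 bp

[5,6,7,8,8,10,11,11,11,11,12,12,13]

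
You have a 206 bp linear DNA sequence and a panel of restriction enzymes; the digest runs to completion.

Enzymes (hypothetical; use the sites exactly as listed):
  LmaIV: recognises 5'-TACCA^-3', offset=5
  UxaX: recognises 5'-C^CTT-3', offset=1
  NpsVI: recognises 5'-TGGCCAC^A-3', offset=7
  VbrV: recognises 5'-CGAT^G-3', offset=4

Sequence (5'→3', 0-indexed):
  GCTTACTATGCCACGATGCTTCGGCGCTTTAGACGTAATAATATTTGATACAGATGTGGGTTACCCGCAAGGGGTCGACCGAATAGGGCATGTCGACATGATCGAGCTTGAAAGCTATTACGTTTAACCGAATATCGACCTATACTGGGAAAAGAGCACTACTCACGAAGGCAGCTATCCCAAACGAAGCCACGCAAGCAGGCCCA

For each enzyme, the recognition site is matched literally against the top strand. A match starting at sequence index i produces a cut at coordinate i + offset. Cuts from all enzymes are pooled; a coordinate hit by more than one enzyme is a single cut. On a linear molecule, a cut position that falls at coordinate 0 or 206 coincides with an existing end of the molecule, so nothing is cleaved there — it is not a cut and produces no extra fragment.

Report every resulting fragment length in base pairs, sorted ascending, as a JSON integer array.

[17,189]

Site scan:
  LmaIV (TACCA, off=5): no sites
  UxaX (CCTT, off=1): no sites
  NpsVI (TGGCCACA, off=7): no sites
  VbrV (CGATG, off=4): starts [13] → cuts [17]

Pooled cuts: [17]

Fragment lengths:
  [0,17): 17 bp
  [17,206): 189 bp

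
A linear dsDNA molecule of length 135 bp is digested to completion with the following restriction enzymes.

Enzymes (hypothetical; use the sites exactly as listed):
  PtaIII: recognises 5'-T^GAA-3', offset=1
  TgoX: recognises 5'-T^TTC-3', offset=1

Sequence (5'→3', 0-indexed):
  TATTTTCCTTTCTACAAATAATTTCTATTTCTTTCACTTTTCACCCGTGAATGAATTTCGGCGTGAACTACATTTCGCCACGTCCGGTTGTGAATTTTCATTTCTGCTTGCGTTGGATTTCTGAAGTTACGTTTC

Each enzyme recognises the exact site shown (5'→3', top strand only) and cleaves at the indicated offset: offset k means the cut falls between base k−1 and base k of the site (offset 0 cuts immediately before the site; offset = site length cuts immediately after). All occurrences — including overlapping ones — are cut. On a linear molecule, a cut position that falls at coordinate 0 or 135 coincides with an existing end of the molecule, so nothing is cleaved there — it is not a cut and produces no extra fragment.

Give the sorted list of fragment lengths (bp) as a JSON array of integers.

Scan for sites:
  PtaIII TGAA/1: at [47, 51, 63, 90, 121] ⇒ [48, 52, 64, 91, 122]
  TgoX TTTC/1: at [3, 8, 21, 27, 31, 38, 55, 72, 95, 100, 117, 131] ⇒ [4, 9, 22, 28, 32, 39, 56, 73, 96, 101, 118, 132]

All cut coordinates (distinct, sorted): [4, 9, 22, 28, 32, 39, 48, 52, 56, 64, 73, 91, 96, 101, 118, 122, 132]

Fragments:
  [0,4): 4 bp
  [4,9): 5 bp
  [9,22): 13 bp
  [22,28): 6 bp
  [28,32): 4 bp
  [32,39): 7 bp
  [39,48): 9 bp
  [48,52): 4 bp
  [52,56): 4 bp
  [56,64): 8 bp
  [64,73): 9 bp
  [73,91): 18 bp
  [91,96): 5 bp
  [96,101): 5 bp
  [101,118): 17 bp
  [118,122): 4 bp
  [122,132): 10 bp
  [132,135): 3 bp

[3,4,4,4,4,4,5,5,5,6,7,8,9,9,10,13,17,18]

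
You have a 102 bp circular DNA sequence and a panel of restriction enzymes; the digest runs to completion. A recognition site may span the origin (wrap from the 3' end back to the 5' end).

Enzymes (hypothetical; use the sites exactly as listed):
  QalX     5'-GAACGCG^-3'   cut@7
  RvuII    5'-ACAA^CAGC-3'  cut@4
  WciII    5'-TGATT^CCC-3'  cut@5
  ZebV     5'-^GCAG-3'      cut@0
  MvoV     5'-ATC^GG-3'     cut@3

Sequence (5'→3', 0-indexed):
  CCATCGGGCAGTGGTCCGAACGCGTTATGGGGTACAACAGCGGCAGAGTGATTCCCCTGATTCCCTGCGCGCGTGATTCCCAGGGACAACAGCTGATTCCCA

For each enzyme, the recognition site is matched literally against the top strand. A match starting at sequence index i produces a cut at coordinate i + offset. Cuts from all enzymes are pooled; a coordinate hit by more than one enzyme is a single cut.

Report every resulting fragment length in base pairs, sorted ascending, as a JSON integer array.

[2,5,9,9,9,11,11,13,16,17]

Scan for sites:
  QalX (GAACGCG, off=7): starts [17] → cuts [24]
  RvuII (ACAACAGC, off=4): starts [33, 85] → cuts [37, 89]
  WciII (TGATTCCC, off=5): starts [48, 57, 73, 93] → cuts [53, 62, 78, 98]
  ZebV (GCAG, off=0): starts [7, 42] → cuts [7, 42]
  MvoV (ATCGG, off=3): starts [2] → cuts [5]

Pooled cuts: [5, 7, 24, 37, 42, 53, 62, 78, 89, 98]

Fragments:
  5→7: 2 bp
  7→24: 17 bp
  24→37: 13 bp
  37→42: 5 bp
  42→53: 11 bp
  53→62: 9 bp
  62→78: 16 bp
  78→89: 11 bp
  89→98: 9 bp
  98→5 (wrap): 102-98+5 = 9 bp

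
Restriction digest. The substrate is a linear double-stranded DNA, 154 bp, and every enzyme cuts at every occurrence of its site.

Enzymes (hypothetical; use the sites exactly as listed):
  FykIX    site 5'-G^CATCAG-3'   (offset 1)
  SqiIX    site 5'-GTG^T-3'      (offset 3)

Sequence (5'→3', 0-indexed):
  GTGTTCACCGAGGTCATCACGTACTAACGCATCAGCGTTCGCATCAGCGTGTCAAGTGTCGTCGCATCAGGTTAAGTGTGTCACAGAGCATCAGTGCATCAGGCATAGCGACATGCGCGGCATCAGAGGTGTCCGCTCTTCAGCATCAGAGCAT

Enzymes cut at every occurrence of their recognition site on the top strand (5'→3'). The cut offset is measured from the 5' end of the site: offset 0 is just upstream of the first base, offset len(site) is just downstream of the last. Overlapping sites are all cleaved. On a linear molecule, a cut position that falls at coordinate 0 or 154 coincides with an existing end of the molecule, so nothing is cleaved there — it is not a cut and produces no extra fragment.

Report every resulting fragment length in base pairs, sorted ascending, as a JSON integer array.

Scan for sites:
  FykIX (GCATCAG, off=1): starts [28, 40, 63, 87, 95, 119, 142] → cuts [29, 41, 64, 88, 96, 120, 143]
  SqiIX (GTGT, off=3): starts [0, 48, 55, 75, 77, 128] → cuts [3, 51, 58, 78, 80, 131]

Pooled cuts: [3, 29, 41, 51, 58, 64, 78, 80, 88, 96, 120, 131, 143]

Fragments:
  [0,3): 3 bp
  [3,29): 26 bp
  [29,41): 12 bp
  [41,51): 10 bp
  [51,58): 7 bp
  [58,64): 6 bp
  [64,78): 14 bp
  [78,80): 2 bp
  [80,88): 8 bp
  [88,96): 8 bp
  [96,120): 24 bp
  [120,131): 11 bp
  [131,143): 12 bp
  [143,154): 11 bp

[2,3,6,7,8,8,10,11,11,12,12,14,24,26]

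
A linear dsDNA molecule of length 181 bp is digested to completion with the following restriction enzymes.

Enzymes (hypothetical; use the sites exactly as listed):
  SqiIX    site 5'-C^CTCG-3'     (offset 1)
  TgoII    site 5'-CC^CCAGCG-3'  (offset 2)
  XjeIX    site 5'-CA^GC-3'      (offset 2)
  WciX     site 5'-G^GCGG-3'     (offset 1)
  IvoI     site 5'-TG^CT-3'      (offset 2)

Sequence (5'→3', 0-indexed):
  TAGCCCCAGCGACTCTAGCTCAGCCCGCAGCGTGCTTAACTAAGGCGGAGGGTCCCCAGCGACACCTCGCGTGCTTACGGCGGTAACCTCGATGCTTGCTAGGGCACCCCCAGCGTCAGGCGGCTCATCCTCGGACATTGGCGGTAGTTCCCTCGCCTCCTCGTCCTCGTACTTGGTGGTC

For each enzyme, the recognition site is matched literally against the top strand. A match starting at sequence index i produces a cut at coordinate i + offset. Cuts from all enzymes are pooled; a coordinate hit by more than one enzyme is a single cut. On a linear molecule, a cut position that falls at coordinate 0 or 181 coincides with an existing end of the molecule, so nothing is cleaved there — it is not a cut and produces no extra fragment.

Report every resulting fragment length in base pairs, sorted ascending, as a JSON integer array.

[3,3,3,4,5,5,6,6,7,7,7,7,8,8,8,10,10,11,11,11,11,14,16]

Per-enzyme occurrences:
  SqiIX (CCTCG, off=1): starts [64, 86, 128, 150, 158, 164] → cuts [65, 87, 129, 151, 159, 165]
  TgoII (CCCCAGCG, off=2): starts [3, 53, 107] → cuts [5, 55, 109]
  XjeIX (CAGC, off=2): starts [6, 20, 27, 56, 110] → cuts [8, 22, 29, 58, 112]
  WciX (GGCGG, off=1): starts [43, 78, 118, 139] → cuts [44, 79, 119, 140]
  IvoI (TGCT, off=2): starts [32, 71, 92, 96] → cuts [34, 73, 94, 98]

Pooled cuts: [5, 8, 22, 29, 34, 44, 55, 58, 65, 73, 79, 87, 94, 98, 109, 112, 119, 129, 140, 151, 159, 165]

Fragments:
  [0,5): 5 bp
  [5,8): 3 bp
  [8,22): 14 bp
  [22,29): 7 bp
  [29,34): 5 bp
  [34,44): 10 bp
  [44,55): 11 bp
  [55,58): 3 bp
  [58,65): 7 bp
  [65,73): 8 bp
  [73,79): 6 bp
  [79,87): 8 bp
  [87,94): 7 bp
  [94,98): 4 bp
  [98,109): 11 bp
  [109,112): 3 bp
  [112,119): 7 bp
  [119,129): 10 bp
  [129,140): 11 bp
  [140,151): 11 bp
  [151,159): 8 bp
  [159,165): 6 bp
  [165,181): 16 bp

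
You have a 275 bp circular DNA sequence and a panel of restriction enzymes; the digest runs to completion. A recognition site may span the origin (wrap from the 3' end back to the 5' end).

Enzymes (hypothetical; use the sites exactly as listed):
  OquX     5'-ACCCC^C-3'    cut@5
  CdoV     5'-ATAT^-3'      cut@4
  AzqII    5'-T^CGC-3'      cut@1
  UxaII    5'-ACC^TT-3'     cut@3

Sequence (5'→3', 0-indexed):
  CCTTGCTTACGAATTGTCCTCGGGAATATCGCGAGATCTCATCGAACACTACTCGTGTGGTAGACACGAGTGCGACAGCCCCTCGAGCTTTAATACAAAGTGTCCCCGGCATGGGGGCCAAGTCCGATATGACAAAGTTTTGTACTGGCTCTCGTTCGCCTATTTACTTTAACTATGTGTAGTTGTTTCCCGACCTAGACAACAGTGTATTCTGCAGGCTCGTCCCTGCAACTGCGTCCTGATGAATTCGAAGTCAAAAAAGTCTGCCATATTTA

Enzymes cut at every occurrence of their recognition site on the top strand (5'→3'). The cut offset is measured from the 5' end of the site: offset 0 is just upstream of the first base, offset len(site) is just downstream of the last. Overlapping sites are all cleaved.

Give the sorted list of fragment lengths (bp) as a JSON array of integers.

[5,26,27,101,116]

Per-enzyme occurrences:
  OquX (ACCCCC, off=5): no sites
  CdoV ATAT/4: at [25, 126, 268] ⇒ [29, 130, 272]
  AzqII TCGC/1: at [28, 155] ⇒ [29, 156]
  UxaII ACCTT/3: at [274] ⇒ [2]

Pooled cuts: [2, 29, 130, 156, 272]

Fragments:
  2→29: 27 bp
  29→130: 101 bp
  130→156: 26 bp
  156→272: 116 bp
  272→2 (wrap): 275-272+2 = 5 bp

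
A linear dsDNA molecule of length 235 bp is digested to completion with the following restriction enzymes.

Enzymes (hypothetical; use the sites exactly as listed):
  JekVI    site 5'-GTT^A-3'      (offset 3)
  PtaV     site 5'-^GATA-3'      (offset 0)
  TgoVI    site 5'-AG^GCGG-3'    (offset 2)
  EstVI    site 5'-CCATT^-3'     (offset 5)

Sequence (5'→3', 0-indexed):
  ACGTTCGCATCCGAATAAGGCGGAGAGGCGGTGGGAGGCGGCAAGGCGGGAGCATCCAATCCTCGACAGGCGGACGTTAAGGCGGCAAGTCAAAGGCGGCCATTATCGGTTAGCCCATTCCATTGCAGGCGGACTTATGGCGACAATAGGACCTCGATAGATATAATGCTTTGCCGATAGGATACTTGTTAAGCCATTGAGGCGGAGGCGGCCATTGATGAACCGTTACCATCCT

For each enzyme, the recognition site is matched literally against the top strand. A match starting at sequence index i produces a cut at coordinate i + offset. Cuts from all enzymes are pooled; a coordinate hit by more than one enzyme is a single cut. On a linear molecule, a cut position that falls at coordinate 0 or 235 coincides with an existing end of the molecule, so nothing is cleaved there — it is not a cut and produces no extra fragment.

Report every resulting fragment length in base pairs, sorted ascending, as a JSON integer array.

Per-enzyme occurrences:
  JekVI GTTA/3: at [75, 108, 187, 224] ⇒ [78, 111, 190, 227]
  PtaV GATA/0: at [155, 159, 175, 180] ⇒ [155, 159, 175, 180]
  TgoVI AGGCGG/2: at [17, 25, 35, 43, 67, 79, 93, 126, 199, 205] ⇒ [19, 27, 37, 45, 69, 81, 95, 128, 201, 207]
  EstVI CCATT/5: at [99, 114, 119, 193, 211] ⇒ [104, 119, 124, 198, 216]

Pooled cuts: [19, 27, 37, 45, 69, 78, 81, 95, 104, 111, 119, 124, 128, 155, 159, 175, 180, 190, 198, 201, 207, 216, 227]

Fragments:
  [0,19): 19 bp
  [19,27): 8 bp
  [27,37): 10 bp
  [37,45): 8 bp
  [45,69): 24 bp
  [69,78): 9 bp
  [78,81): 3 bp
  [81,95): 14 bp
  [95,104): 9 bp
  [104,111): 7 bp
  [111,119): 8 bp
  [119,124): 5 bp
  [124,128): 4 bp
  [128,155): 27 bp
  [155,159): 4 bp
  [159,175): 16 bp
  [175,180): 5 bp
  [180,190): 10 bp
  [190,198): 8 bp
  [198,201): 3 bp
  [201,207): 6 bp
  [207,216): 9 bp
  [216,227): 11 bp
  [227,235): 8 bp

[3,3,4,4,5,5,6,7,8,8,8,8,8,9,9,9,10,10,11,14,16,19,24,27]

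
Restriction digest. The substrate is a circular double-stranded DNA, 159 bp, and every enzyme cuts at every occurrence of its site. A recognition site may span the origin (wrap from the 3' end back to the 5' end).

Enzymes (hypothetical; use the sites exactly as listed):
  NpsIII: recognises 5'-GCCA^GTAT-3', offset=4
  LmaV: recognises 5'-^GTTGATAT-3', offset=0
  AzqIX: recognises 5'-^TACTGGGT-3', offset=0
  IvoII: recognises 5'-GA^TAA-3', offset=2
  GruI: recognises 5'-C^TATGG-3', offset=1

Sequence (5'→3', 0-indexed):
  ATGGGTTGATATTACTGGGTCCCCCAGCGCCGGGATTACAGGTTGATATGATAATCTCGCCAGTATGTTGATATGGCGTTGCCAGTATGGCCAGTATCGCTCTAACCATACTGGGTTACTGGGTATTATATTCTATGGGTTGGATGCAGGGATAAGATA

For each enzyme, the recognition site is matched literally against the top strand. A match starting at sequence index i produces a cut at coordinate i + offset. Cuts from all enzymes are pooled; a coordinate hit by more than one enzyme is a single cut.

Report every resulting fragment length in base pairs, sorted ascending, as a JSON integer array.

[4,5,6,8,8,9,10,11,15,17,18,19,29]

Site scan:
  NpsIII GCCAGTAT/4: at [58, 80, 89] ⇒ [62, 84, 93]
  LmaV GTTGATAT/0: at [4, 41, 66] ⇒ [4, 41, 66]
  AzqIX TACTGGGT/0: at [12, 108, 116] ⇒ [12, 108, 116]
  IvoII GATAA/2: at [49, 150, 155] ⇒ [51, 152, 157]
  GruI CTATGG/1: at [132] ⇒ [133]

Pooled cuts: [4, 12, 41, 51, 62, 66, 84, 93, 108, 116, 133, 152, 157]

Fragment lengths:
  4→12: 8 bp
  12→41: 29 bp
  41→51: 10 bp
  51→62: 11 bp
  62→66: 4 bp
  66→84: 18 bp
  84→93: 9 bp
  93→108: 15 bp
  108→116: 8 bp
  116→133: 17 bp
  133→152: 19 bp
  152→157: 5 bp
  157→4 (wrap): 159-157+4 = 6 bp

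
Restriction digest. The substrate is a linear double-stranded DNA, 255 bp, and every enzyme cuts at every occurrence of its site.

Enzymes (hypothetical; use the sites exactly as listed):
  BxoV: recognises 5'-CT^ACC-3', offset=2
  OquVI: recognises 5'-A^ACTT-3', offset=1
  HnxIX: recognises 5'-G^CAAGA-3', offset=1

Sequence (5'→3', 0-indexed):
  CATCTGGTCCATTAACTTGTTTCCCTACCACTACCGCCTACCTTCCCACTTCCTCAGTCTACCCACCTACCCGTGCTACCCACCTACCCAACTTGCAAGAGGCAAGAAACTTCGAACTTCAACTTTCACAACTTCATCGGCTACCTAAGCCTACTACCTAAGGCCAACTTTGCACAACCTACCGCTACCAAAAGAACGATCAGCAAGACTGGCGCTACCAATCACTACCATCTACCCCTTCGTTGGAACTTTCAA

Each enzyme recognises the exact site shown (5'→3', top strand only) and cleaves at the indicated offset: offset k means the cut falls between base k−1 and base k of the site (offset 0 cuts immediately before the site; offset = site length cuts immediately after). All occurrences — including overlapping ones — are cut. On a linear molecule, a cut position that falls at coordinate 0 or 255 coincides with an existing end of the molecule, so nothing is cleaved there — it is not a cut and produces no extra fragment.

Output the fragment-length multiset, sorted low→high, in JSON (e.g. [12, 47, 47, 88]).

[5,5,6,6,6,6,7,7,7,7,8,8,8,9,9,10,11,12,12,13,13,14,14,14,17,21]

Site scan:
  BxoV (CTACC, off=2): starts [24, 30, 37, 58, 66, 75, 83, 140, 153, 178, 184, 214, 224, 231] → cuts [26, 32, 39, 60, 68, 77, 85, 142, 155, 180, 186, 216, 226, 233]
  OquVI (AACTT, off=1): starts [13, 89, 107, 114, 120, 129, 165, 246] → cuts [14, 90, 108, 115, 121, 130, 166, 247]
  HnxIX (GCAAGA, off=1): starts [94, 101, 202] → cuts [95, 102, 203]

All cut coordinates (distinct, sorted): [14, 26, 32, 39, 60, 68, 77, 85, 90, 95, 102, 108, 115, 121, 130, 142, 155, 166, 180, 186, 203, 216, 226, 233, 247]

Fragments:
  [0,14): 14 bp
  [14,26): 12 bp
  [26,32): 6 bp
  [32,39): 7 bp
  [39,60): 21 bp
  [60,68): 8 bp
  [68,77): 9 bp
  [77,85): 8 bp
  [85,90): 5 bp
  [90,95): 5 bp
  [95,102): 7 bp
  [102,108): 6 bp
  [108,115): 7 bp
  [115,121): 6 bp
  [121,130): 9 bp
  [130,142): 12 bp
  [142,155): 13 bp
  [155,166): 11 bp
  [166,180): 14 bp
  [180,186): 6 bp
  [186,203): 17 bp
  [203,216): 13 bp
  [216,226): 10 bp
  [226,233): 7 bp
  [233,247): 14 bp
  [247,255): 8 bp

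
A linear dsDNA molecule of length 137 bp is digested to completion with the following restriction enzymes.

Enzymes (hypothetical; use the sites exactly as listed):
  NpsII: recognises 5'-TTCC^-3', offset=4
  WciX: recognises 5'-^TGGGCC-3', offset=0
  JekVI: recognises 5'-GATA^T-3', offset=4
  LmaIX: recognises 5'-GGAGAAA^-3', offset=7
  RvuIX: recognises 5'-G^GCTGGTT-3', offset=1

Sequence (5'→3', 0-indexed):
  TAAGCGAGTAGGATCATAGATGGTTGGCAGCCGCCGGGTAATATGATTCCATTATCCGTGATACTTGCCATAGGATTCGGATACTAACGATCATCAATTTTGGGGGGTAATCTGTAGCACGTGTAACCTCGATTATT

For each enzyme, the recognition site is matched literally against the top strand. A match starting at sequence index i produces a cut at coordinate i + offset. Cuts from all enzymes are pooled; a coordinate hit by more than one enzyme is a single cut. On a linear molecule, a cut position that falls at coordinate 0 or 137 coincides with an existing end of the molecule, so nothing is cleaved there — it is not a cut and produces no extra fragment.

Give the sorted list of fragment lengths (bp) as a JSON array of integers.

Site scan:
  NpsII (TTCC, off=4): starts [46] → cuts [50]
  WciX (TGGGCC, off=0): no sites
  JekVI (GATAT, off=4): no sites
  LmaIX (GGAGAAA, off=7): no sites
  RvuIX (GGCTGGTT, off=1): no sites

All cut coordinates (distinct, sorted): [50]

Fragments:
  [0,50): 50 bp
  [50,137): 87 bp

[50,87]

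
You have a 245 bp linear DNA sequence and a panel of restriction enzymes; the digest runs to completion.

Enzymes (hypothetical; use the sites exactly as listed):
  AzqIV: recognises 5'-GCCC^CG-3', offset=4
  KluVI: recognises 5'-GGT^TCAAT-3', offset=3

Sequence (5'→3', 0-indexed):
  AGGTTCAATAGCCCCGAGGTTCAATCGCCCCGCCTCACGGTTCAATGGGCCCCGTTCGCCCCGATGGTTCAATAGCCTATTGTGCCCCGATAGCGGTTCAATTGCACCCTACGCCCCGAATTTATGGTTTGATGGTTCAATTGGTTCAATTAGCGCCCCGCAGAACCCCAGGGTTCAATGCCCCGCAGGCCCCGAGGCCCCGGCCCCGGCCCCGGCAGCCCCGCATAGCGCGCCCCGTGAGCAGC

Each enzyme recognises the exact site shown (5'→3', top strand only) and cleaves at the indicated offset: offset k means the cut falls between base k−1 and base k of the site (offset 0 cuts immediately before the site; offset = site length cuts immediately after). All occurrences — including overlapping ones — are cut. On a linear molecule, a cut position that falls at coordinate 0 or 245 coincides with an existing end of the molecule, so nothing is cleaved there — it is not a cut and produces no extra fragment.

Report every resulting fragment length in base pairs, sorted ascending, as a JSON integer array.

[4,6,6,6,7,8,9,9,9,9,9,10,10,10,10,11,11,13,14,16,19,19,20]

Scan for sites:
  AzqIV GCCCCG/4: at [10, 26, 48, 57, 83, 112, 154, 179, 188, 196, 202, 208, 217, 231] ⇒ [14, 30, 52, 61, 87, 116, 158, 183, 192, 200, 206, 212, 221, 235]
  KluVI GGTTCAAT/3: at [1, 17, 38, 65, 94, 133, 142, 171] ⇒ [4, 20, 41, 68, 97, 136, 145, 174]

Pooled cuts: [4, 14, 20, 30, 41, 52, 61, 68, 87, 97, 116, 136, 145, 158, 174, 183, 192, 200, 206, 212, 221, 235]

Fragment lengths:
  [0,4): 4 bp
  [4,14): 10 bp
  [14,20): 6 bp
  [20,30): 10 bp
  [30,41): 11 bp
  [41,52): 11 bp
  [52,61): 9 bp
  [61,68): 7 bp
  [68,87): 19 bp
  [87,97): 10 bp
  [97,116): 19 bp
  [116,136): 20 bp
  [136,145): 9 bp
  [145,158): 13 bp
  [158,174): 16 bp
  [174,183): 9 bp
  [183,192): 9 bp
  [192,200): 8 bp
  [200,206): 6 bp
  [206,212): 6 bp
  [212,221): 9 bp
  [221,235): 14 bp
  [235,245): 10 bp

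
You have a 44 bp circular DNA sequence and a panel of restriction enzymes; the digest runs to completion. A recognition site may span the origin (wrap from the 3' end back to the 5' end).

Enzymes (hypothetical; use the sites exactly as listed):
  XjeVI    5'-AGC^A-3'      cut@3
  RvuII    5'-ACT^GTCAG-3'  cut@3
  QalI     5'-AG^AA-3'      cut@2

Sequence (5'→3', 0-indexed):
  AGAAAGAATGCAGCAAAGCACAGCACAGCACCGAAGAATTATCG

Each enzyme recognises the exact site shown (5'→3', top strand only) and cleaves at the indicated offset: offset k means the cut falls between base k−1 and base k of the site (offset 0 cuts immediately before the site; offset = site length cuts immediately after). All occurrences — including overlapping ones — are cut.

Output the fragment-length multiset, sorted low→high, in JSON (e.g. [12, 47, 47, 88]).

[4,5,5,5,7,8,10]

Per-enzyme occurrences:
  XjeVI (AGCA, off=3): starts [11, 16, 21, 26] → cuts [14, 19, 24, 29]
  RvuII (ACTGTCAG, off=3): no sites
  QalI (AGAA, off=2): starts [0, 4, 34] → cuts [2, 6, 36]

Pooled cuts: [2, 6, 14, 19, 24, 29, 36]

Fragments:
  2→6: 4 bp
  6→14: 8 bp
  14→19: 5 bp
  19→24: 5 bp
  24→29: 5 bp
  29→36: 7 bp
  36→2 (wrap): 44-36+2 = 10 bp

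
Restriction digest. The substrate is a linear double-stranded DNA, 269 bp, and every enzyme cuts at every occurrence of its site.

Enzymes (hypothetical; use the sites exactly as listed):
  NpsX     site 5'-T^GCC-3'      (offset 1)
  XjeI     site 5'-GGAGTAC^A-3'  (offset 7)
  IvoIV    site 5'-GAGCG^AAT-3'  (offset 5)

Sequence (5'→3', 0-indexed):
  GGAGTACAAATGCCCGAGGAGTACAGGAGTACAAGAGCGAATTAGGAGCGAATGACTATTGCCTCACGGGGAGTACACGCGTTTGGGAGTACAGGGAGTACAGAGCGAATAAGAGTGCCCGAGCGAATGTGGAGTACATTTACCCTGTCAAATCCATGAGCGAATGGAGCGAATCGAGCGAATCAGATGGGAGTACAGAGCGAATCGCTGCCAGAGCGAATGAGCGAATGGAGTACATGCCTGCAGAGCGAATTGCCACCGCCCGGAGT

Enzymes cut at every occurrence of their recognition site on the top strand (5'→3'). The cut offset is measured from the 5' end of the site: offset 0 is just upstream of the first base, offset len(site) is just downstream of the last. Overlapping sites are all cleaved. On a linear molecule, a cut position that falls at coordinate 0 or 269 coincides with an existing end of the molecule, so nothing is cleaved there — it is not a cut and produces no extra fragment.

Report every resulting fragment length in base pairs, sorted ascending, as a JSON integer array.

[2,4,4,6,6,7,7,7,8,8,9,9,9,9,9,9,10,10,11,12,12,13,15,16,16,16,25]

Site scan:
  NpsX TGCC/1: at [10, 59, 115, 208, 237, 253] ⇒ [11, 60, 116, 209, 238, 254]
  XjeI GGAGTACA/7: at [0, 17, 25, 69, 85, 94, 130, 189, 229] ⇒ [7, 24, 32, 76, 92, 101, 137, 196, 236]
  IvoIV GAGCGAAT/5: at [34, 45, 102, 120, 157, 166, 175, 197, 213, 221, 245] ⇒ [39, 50, 107, 125, 162, 171, 180, 202, 218, 226, 250]

All cut coordinates (distinct, sorted): [7, 11, 24, 32, 39, 50, 60, 76, 92, 101, 107, 116, 125, 137, 162, 171, 180, 196, 202, 209, 218, 226, 236, 238, 250, 254]

Fragment lengths:
  [0,7): 7 bp
  [7,11): 4 bp
  [11,24): 13 bp
  [24,32): 8 bp
  [32,39): 7 bp
  [39,50): 11 bp
  [50,60): 10 bp
  [60,76): 16 bp
  [76,92): 16 bp
  [92,101): 9 bp
  [101,107): 6 bp
  [107,116): 9 bp
  [116,125): 9 bp
  [125,137): 12 bp
  [137,162): 25 bp
  [162,171): 9 bp
  [171,180): 9 bp
  [180,196): 16 bp
  [196,202): 6 bp
  [202,209): 7 bp
  [209,218): 9 bp
  [218,226): 8 bp
  [226,236): 10 bp
  [236,238): 2 bp
  [238,250): 12 bp
  [250,254): 4 bp
  [254,269): 15 bp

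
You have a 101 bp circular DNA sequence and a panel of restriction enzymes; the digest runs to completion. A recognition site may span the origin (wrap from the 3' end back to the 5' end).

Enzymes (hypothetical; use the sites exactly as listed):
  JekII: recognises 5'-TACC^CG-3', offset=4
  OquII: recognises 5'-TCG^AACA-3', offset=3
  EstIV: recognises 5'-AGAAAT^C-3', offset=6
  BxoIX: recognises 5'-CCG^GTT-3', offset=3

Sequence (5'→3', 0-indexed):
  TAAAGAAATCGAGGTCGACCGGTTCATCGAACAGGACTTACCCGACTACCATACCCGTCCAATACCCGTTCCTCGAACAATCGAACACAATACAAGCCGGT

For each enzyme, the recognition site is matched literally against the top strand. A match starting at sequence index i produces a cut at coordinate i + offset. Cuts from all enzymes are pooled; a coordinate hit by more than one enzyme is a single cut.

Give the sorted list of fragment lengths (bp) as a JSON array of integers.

[8,8,9,11,11,12,13,13,16]

Site scan:
  JekII (TACCCG, off=4): starts [38, 51, 62] → cuts [42, 55, 66]
  OquII (TCGAACA, off=3): starts [26, 72, 80] → cuts [29, 75, 83]
  EstIV (AGAAATC, off=6): starts [3] → cuts [9]
  BxoIX (CCGGTT, off=3): starts [18, 96] → cuts [21, 99]

All cut coordinates (distinct, sorted): [9, 21, 29, 42, 55, 66, 75, 83, 99]

Fragments:
  9→21: 12 bp
  21→29: 8 bp
  29→42: 13 bp
  42→55: 13 bp
  55→66: 11 bp
  66→75: 9 bp
  75→83: 8 bp
  83→99: 16 bp
  99→9 (wrap): 101-99+9 = 11 bp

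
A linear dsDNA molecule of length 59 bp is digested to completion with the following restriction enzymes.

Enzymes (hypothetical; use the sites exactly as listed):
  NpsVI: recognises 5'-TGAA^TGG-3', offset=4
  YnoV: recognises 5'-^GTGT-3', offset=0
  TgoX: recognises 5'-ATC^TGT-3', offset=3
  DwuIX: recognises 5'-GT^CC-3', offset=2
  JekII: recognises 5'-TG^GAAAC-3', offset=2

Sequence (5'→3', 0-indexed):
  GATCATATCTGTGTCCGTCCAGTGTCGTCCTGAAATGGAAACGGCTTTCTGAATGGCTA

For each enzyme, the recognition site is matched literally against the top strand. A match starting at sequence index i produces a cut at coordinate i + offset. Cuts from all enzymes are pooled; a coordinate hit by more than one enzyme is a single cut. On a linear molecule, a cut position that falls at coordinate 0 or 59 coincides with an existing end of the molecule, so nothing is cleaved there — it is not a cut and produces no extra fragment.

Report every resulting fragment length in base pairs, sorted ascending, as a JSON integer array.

Per-enzyme occurrences:
  NpsVI TGAATGG/4: at [49] ⇒ [53]
  YnoV GTGT/0: at [10, 21] ⇒ [10, 21]
  TgoX ATCTGT/3: at [6] ⇒ [9]
  DwuIX GTCC/2: at [12, 16, 26] ⇒ [14, 18, 28]
  JekII TGGAAAC/2: at [35] ⇒ [37]

All cut coordinates (distinct, sorted): [9, 10, 14, 18, 21, 28, 37, 53]

Fragments:
  [0,9): 9 bp
  [9,10): 1 bp
  [10,14): 4 bp
  [14,18): 4 bp
  [18,21): 3 bp
  [21,28): 7 bp
  [28,37): 9 bp
  [37,53): 16 bp
  [53,59): 6 bp

[1,3,4,4,6,7,9,9,16]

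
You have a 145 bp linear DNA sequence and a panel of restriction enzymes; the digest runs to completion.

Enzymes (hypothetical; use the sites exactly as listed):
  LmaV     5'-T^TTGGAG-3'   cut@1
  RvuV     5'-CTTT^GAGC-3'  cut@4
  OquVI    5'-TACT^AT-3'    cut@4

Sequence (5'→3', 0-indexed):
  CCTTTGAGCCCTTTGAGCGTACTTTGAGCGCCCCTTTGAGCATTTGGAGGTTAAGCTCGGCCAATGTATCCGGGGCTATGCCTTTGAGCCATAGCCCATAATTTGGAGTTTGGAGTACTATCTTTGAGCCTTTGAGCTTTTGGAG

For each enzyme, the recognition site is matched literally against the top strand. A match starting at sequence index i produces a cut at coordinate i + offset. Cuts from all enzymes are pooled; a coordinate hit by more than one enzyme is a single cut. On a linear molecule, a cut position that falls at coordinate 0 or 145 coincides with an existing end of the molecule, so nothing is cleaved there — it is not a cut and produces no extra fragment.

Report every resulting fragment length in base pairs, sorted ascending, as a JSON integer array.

Scan for sites:
  LmaV (TTTGGAG, off=1): starts [42, 101, 108, 138] → cuts [43, 102, 109, 139]
  RvuV (CTTTGAGC, off=4): starts [1, 10, 21, 33, 81, 121, 129] → cuts [5, 14, 25, 37, 85, 125, 133]
  OquVI (TACTAT, off=4): starts [115] → cuts [119]

All cut coordinates (distinct, sorted): [5, 14, 25, 37, 43, 85, 102, 109, 119, 125, 133, 139]

Fragments:
  [0,5): 5 bp
  [5,14): 9 bp
  [14,25): 11 bp
  [25,37): 12 bp
  [37,43): 6 bp
  [43,85): 42 bp
  [85,102): 17 bp
  [102,109): 7 bp
  [109,119): 10 bp
  [119,125): 6 bp
  [125,133): 8 bp
  [133,139): 6 bp
  [139,145): 6 bp

[5,6,6,6,6,7,8,9,10,11,12,17,42]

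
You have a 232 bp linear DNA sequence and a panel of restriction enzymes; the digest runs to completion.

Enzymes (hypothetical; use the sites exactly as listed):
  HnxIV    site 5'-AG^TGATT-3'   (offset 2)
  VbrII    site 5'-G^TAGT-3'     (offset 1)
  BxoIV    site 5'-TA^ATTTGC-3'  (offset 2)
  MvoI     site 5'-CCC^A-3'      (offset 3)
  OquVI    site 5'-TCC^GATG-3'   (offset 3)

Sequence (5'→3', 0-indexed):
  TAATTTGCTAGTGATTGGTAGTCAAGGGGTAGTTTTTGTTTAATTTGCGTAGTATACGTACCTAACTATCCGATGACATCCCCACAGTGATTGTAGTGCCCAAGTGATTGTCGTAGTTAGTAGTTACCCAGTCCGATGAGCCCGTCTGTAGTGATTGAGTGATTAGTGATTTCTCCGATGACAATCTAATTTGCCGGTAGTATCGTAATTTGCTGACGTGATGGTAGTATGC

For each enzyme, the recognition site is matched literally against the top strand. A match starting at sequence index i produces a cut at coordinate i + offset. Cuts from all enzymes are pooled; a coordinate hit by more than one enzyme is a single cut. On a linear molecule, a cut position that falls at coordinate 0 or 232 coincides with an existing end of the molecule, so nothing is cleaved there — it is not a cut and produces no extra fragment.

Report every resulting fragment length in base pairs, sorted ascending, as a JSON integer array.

Per-enzyme occurrences:
  HnxIV (AGTGATT, off=2): starts [9, 85, 102, 149, 157, 164] → cuts [11, 87, 104, 151, 159, 166]
  VbrII (GTAGT, off=1): starts [17, 28, 48, 92, 112, 119, 147, 196, 223] → cuts [18, 29, 49, 93, 113, 120, 148, 197, 224]
  BxoIV (TAATTTGC, off=2): starts [0, 40, 186, 205] → cuts [2, 42, 188, 207]
  MvoI (CCCA, off=3): starts [80, 98, 126] → cuts [83, 101, 129]
  OquVI (TCCGATG, off=3): starts [68, 131, 173] → cuts [71, 134, 176]

All cut coordinates (distinct, sorted): [2, 11, 18, 29, 42, 49, 71, 83, 87, 93, 101, 104, 113, 120, 129, 134, 148, 151, 159, 166, 176, 188, 197, 207, 224]

Fragment lengths:
  [0,2): 2 bp
  [2,11): 9 bp
  [11,18): 7 bp
  [18,29): 11 bp
  [29,42): 13 bp
  [42,49): 7 bp
  [49,71): 22 bp
  [71,83): 12 bp
  [83,87): 4 bp
  [87,93): 6 bp
  [93,101): 8 bp
  [101,104): 3 bp
  [104,113): 9 bp
  [113,120): 7 bp
  [120,129): 9 bp
  [129,134): 5 bp
  [134,148): 14 bp
  [148,151): 3 bp
  [151,159): 8 bp
  [159,166): 7 bp
  [166,176): 10 bp
  [176,188): 12 bp
  [188,197): 9 bp
  [197,207): 10 bp
  [207,224): 17 bp
  [224,232): 8 bp

[2,3,3,4,5,6,7,7,7,7,8,8,8,9,9,9,9,10,10,11,12,12,13,14,17,22]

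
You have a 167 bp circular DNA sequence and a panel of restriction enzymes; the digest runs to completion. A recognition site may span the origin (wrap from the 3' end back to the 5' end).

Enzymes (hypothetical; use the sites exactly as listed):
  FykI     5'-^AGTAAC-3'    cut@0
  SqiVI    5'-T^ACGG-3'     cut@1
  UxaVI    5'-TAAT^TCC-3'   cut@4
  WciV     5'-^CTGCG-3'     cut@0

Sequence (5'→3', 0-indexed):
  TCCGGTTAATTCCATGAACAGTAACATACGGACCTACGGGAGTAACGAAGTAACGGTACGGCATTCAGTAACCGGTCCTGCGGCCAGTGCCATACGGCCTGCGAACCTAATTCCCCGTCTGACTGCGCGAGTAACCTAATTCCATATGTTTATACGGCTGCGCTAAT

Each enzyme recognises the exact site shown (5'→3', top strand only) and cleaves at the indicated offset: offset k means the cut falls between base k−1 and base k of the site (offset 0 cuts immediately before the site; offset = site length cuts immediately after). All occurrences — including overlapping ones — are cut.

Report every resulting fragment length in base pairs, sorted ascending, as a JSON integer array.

Per-enzyme occurrences:
  FykI AGTAAC/0: at [19, 40, 48, 66, 129] ⇒ [19, 40, 48, 66, 129]
  SqiVI TACGG/1: at [26, 34, 56, 92, 152] ⇒ [27, 35, 57, 93, 153]
  UxaVI TAATTCC/4: at [6, 107, 136, 163] ⇒ [0, 10, 111, 140]
  WciV CTGCG/0: at [77, 98, 122, 157] ⇒ [77, 98, 122, 157]

All cut coordinates (distinct, sorted): [0, 10, 19, 27, 35, 40, 48, 57, 66, 77, 93, 98, 111, 122, 129, 140, 153, 157]

Fragments:
  0→10: 10 bp
  10→19: 9 bp
  19→27: 8 bp
  27→35: 8 bp
  35→40: 5 bp
  40→48: 8 bp
  48→57: 9 bp
  57→66: 9 bp
  66→77: 11 bp
  77→93: 16 bp
  93→98: 5 bp
  98→111: 13 bp
  111→122: 11 bp
  122→129: 7 bp
  129→140: 11 bp
  140→153: 13 bp
  153→157: 4 bp
  157→0 (wrap): 167-157+0 = 10 bp

[4,5,5,7,8,8,8,9,9,9,10,10,11,11,11,13,13,16]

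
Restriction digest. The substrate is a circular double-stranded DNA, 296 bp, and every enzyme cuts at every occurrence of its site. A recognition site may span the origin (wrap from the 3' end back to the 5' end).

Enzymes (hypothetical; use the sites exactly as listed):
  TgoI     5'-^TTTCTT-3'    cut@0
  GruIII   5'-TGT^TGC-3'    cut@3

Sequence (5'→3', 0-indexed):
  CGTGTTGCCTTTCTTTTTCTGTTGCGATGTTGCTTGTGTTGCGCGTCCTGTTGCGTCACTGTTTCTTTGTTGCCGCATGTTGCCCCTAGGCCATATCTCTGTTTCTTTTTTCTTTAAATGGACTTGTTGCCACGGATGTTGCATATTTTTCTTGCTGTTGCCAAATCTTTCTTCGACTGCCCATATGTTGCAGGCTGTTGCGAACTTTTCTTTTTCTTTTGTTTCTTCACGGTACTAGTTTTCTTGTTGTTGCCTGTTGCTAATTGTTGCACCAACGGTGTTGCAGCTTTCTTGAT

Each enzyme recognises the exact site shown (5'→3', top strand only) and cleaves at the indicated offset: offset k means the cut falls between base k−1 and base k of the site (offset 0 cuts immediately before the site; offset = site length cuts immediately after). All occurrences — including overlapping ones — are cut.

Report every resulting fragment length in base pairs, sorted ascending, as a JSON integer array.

[4,6,6,7,7,8,8,8,9,9,9,9,10,10,10,10,11,11,12,12,13,14,14,18,19,21,21]

Site scan:
  TgoI TTTCTT/0: at [9, 61, 101, 108, 147, 167, 206, 212, 221, 239, 287] ⇒ [9, 61, 101, 108, 147, 167, 206, 212, 221, 239, 287]
  GruIII TGTTGC/3: at [2, 19, 27, 36, 48, 67, 77, 124, 136, 155, 185, 195, 247, 254, 264, 278] ⇒ [5, 22, 30, 39, 51, 70, 80, 127, 139, 158, 188, 198, 250, 257, 267, 281]

Pooled cuts: [5, 9, 22, 30, 39, 51, 61, 70, 80, 101, 108, 127, 139, 147, 158, 167, 188, 198, 206, 212, 221, 239, 250, 257, 267, 281, 287]

Fragment lengths:
  5→9: 4 bp
  9→22: 13 bp
  22→30: 8 bp
  30→39: 9 bp
  39→51: 12 bp
  51→61: 10 bp
  61→70: 9 bp
  70→80: 10 bp
  80→101: 21 bp
  101→108: 7 bp
  108→127: 19 bp
  127→139: 12 bp
  139→147: 8 bp
  147→158: 11 bp
  158→167: 9 bp
  167→188: 21 bp
  188→198: 10 bp
  198→206: 8 bp
  206→212: 6 bp
  212→221: 9 bp
  221→239: 18 bp
  239→250: 11 bp
  250→257: 7 bp
  257→267: 10 bp
  267→281: 14 bp
  281→287: 6 bp
  287→5 (wrap): 296-287+5 = 14 bp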